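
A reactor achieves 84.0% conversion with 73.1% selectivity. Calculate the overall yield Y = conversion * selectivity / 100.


Overall yield = conversion (%) * selectivity (%) / 100
Conversion = 84.0%, Selectivity = 73.1%
Y = 84.0 * 73.1 / 100
= 61.404 %

61.404 %


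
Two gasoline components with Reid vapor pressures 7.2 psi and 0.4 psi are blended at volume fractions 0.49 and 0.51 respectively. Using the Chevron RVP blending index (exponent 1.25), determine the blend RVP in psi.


Chevron index: RVP_blend = (sum xi*RVPi^1.25)^(1/1.25)
RVP^1.25 terms: 0.49 * 7.2^1.25 + 0.51 * 0.4^1.25 = 5.94136
RVP_blend = 5.94136^(1/1.25) = 4.160

4.160 psi


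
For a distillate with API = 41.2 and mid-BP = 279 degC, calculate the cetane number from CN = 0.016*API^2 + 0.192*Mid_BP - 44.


CN = 0.016 * 41.2^2 + 0.192 * 279 - 44
CN = 27.15904 + 53.568 - 44 = 36.72704

36.72704


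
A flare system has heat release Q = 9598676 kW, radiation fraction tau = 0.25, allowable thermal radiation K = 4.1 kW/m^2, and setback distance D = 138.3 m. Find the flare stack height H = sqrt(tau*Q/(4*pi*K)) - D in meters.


tau*Q/(4*pi*K) = 0.25 * 9598676 / (4 * pi * 4.1) = 46575.5
sqrt(46575.5) = 215.814
H = 215.814 - 138.3 = 77.51

77.51 m


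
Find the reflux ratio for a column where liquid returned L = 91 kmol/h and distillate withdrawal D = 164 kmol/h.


Reflux ratio definition: R = L / D (liquid returned / distillate withdrawn)
L = 91 kmol/h, D = 164 kmol/h
R = 91 / 164 = 0.5549

0.5549


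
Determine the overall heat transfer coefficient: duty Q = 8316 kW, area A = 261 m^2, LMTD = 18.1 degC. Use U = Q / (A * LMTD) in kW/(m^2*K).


From Q = U*A*LMTD, U = Q / (A * LMTD)
U = 8316 / (261 * 18.1) = 8316 / 4724.1 = 1.760

1.760 kW/(m^2*K)


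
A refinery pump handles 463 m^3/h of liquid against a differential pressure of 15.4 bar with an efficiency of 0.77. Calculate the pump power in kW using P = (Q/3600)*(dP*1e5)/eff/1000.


Q = 463 / 3600 = 0.128611 m^3/s
P = 0.128611 * (15.4 * 1e5) / 0.77 / 1000 = 257.2

257.2 kW


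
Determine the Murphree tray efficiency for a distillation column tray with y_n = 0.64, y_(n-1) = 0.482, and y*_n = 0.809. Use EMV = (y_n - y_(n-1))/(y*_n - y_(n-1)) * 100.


Murphree vapor efficiency: EMV = (y_n - y_(n-1)) / (y*_n - y_(n-1)) * 100
EMV = (0.64 - 0.482) / (0.809 - 0.482) * 100 = 0.158 / 0.327 * 100 = 48.32

48.32 %


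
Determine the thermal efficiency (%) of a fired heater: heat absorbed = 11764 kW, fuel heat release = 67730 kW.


Furnace efficiency = Q_absorbed / Q_fuel * 100
= 11764 / 67730 * 100 = 17.37

17.37 %


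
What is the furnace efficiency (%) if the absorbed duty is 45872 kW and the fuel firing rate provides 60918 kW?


Furnace efficiency = Q_absorbed / Q_fuel * 100
= 45872 / 60918 * 100 = 75.30

75.30 %


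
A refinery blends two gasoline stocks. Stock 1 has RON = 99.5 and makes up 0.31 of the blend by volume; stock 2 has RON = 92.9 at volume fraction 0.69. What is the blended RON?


Linear blending: RON_blend = sum(vi * RONi)
Contribution 1: 0.31 * 99.5 = 30.845
Contribution 2: 0.69 * 92.9 = 64.101
RON_blend = 30.845 + 64.101 = 94.946

94.946


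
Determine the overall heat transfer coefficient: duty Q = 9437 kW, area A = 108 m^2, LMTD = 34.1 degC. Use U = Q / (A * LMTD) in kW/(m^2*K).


From Q = U*A*LMTD, U = Q / (A * LMTD)
U = 9437 / (108 * 34.1) = 9437 / 3682.8 = 2.562

2.562 kW/(m^2*K)


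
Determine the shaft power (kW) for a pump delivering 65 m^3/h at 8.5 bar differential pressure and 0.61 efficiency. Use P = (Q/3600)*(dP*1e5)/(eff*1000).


Q = 65 / 3600 = 0.0180556 m^3/s
P = 0.0180556 * (8.5 * 1e5) / 0.61 / 1000 = 25.16

25.16 kW


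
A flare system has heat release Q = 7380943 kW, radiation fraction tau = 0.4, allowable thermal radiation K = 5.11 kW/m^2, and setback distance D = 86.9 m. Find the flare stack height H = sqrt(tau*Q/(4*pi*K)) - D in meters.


tau*Q/(4*pi*K) = 0.4 * 7380943 / (4 * pi * 5.11) = 45977
sqrt(45977) = 214.422
H = 214.422 - 86.9 = 127.5

127.5 m


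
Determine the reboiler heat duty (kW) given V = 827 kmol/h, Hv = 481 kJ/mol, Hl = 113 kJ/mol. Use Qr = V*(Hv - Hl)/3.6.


Qr = 827 * (481 - 113) / 3.6 = 827 * 368 / 3.6 = 84540

84540 kW


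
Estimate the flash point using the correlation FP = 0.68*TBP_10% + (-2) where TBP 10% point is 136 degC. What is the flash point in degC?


FP = 0.68 * 136 + (-2) = 90.48

90.48 degC


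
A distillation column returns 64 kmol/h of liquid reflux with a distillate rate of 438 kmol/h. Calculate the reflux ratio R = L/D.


Reflux ratio definition: R = L / D (liquid returned / distillate withdrawn)
L = 64 kmol/h, D = 438 kmol/h
R = 64 / 438 = 0.1461

0.1461


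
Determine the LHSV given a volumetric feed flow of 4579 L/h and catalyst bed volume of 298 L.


LHSV = volumetric feed rate / catalyst volume
= 4579 L/h / 298 L
= 15.37 h^-1

15.37 h^-1


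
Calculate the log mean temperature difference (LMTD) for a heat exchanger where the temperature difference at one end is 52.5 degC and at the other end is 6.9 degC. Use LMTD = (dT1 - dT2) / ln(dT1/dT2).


LMTD = (dT1 - dT2) / ln(dT1/dT2)
= (52.5 - 6.9) / ln(52.5 / 6.9) = 45.6 / 2.02929 = 22.47

22.47 degC


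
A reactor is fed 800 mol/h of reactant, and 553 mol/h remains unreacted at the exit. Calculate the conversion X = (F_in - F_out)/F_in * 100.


X = (F_in - F_out) / F_in * 100
Moles reacted = 800 - 553 = 247
X = 247 / 800 * 100
= 0.3088 * 100
= 30.88 %

30.88 %


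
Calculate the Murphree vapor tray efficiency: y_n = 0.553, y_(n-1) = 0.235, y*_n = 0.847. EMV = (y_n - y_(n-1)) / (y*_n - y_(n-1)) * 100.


Murphree vapor efficiency: EMV = (y_n - y_(n-1)) / (y*_n - y_(n-1)) * 100
EMV = (0.553 - 0.235) / (0.847 - 0.235) * 100 = 0.318 / 0.612 * 100 = 51.96

51.96 %


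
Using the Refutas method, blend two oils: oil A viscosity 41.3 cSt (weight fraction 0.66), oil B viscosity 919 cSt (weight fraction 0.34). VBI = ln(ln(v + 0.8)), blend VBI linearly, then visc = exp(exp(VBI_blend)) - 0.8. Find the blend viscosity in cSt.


Refutas method: VBN_i = 14.534*ln(ln(visc_i + 0.8)) + 10.975, blended linearly by mass fraction; since VBN is linear in VBI_i = ln(ln(visc_i + 0.8)) and the fractions sum to 1, blend VBI directly: visc = exp(exp(VBI_blend)) - 0.8
VBI_1 = ln(ln(41.3 + 0.8)) = 1.3191
VBI_2 = ln(ln(919 + 0.8)) = 1.92047
VBI_blend = 0.66 * 1.3191 + 0.34 * 1.92047 = 1.52357
visc_blend = exp(exp(1.52357)) - 0.8 = 97.55

97.55 cSt


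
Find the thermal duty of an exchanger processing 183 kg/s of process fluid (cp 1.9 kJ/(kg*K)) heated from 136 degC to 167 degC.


Q = m_dot * cp * delta_T
delta_T = 167 - 136 = 31 K
Q = 183 * 1.9 * 31
= 347.7 * 31
= 10778.7 kW

10778.7 kW


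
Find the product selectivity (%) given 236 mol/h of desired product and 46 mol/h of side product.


Selectivity = desired / (desired + undesired) * 100
Total products = 236 + 46 = 282 mol/h
S = 236 / 282 * 100
= 0.8369 * 100
= 83.69 %

83.69 %


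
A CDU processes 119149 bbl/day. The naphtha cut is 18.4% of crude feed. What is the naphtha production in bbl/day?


Crude throughput = 119149 bbl/day
Fraction yield = 18.4%
yield = throughput * fraction / 100
yield = 119149 * 18.4 / 100 = 21923.416

21923.416 bbl/day


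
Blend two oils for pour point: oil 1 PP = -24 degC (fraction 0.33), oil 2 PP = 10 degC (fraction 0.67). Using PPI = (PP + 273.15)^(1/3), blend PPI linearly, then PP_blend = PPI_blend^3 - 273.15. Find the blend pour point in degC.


PPI_1 = (-24 + 273.15)^(1/3) = 6.292458
PPI_2 = (10 + 273.15)^(1/3) = 6.566574
PPI_blend = 0.33 * 6.292458 + 0.67 * 6.566574 = 6.476116
PP_blend = 6.476116^3 - 273.15 = 271.6088 - 273.15 = -1.54

-1.54 degC


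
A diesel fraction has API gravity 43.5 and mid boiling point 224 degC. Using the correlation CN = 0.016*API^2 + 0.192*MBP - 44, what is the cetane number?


CN = 0.016 * 43.5^2 + 0.192 * 224 - 44
CN = 30.276 + 43.008 - 44 = 29.284

29.284


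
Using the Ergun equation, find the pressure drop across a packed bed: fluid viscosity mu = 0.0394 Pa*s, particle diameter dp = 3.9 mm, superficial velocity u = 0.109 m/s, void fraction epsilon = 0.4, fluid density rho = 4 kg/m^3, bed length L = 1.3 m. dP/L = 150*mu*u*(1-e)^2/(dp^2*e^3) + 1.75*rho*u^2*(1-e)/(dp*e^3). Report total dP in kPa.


dp = 3.9 mm = 0.0039 m
Viscous term = 150*0.0394*0.109*(1-0.4)^2 / (0.0039^2*0.4^3) = 238236
Inertial term = 1.75*4*0.109^2*(1-0.4) / (0.0039*0.4^3) = 199.921
dP/L = 238236 + 199.921 = 238436 Pa/m
dP = 238436 * 1.3 / 1000 = 310.0 kPa

310.0 kPa


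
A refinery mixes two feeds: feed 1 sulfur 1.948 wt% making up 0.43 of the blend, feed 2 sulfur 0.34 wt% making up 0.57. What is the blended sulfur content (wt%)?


Linear sulfur blending: S_blend = x1*S1 + x2*S2
Contribution 1: 0.43 * 1.948 = 0.83764 wt%
Contribution 2: 0.57 * 0.34 = 0.1938 wt%
S_blend = 0.83764 + 0.1938 = 1.03144

1.03144 wt%


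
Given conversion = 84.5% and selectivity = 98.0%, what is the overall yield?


Overall yield = conversion (%) * selectivity (%) / 100
Conversion = 84.5%, Selectivity = 98.0%
Y = 84.5 * 98.0 / 100
= 82.81 %

82.81 %


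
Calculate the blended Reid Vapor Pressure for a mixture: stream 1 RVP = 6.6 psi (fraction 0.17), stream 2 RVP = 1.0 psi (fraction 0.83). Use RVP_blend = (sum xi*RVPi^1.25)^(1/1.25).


Chevron index: RVP_blend = (sum xi*RVPi^1.25)^(1/1.25)
RVP^1.25 terms: 0.17 * 6.6^1.25 + 0.83 * 1.0^1.25 = 2.62837
RVP_blend = 2.62837^(1/1.25) = 2.166

2.166 psi


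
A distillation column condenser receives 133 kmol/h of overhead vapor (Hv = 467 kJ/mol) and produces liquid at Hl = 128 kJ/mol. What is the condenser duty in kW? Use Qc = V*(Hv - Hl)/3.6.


Qc = 133 * (467 - 128) / 3.6 = 133 * 339 / 3.6 = 12520

12520 kW


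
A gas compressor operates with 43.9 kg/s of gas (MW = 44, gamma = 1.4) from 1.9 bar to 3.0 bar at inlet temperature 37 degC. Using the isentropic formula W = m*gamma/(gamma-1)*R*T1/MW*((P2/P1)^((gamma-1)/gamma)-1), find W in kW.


Isentropic work: W = m*(gamma/(gamma-1))*(R*T1/MW)*((P2/P1)^((gamma-1)/gamma) - 1)
T1 = 37 + 273.15 = 310.15 K
Pressure ratio = 3.0 / 1.9 = 1.57895
Exponent = (1.4 - 1)/1.4 = 0.285714
(P2/P1)^exp - 1 = 1.57895^0.285714 - 1 = 0.139401
W = 43.9 * 1.4 / 0.4 * 8.314 * 310.15 / 44 * 0.139401 = 1255

1255 kW


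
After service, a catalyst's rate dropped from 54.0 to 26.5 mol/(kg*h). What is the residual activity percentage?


Activity (%) = (rate_used / rate_fresh) * 100
rate_used = 26.5, rate_fresh = 54.0
= (26.5 / 54.0) * 100
= 0.4907 * 100 = 49.07

49.07 %


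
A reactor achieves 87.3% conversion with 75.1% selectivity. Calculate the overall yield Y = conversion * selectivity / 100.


Overall yield = conversion (%) * selectivity (%) / 100
Conversion = 87.3%, Selectivity = 75.1%
Y = 87.3 * 75.1 / 100
= 65.5623 %

65.5623 %


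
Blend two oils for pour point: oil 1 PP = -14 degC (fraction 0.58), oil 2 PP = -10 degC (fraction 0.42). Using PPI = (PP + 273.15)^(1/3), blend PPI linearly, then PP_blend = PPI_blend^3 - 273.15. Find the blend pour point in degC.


PPI_1 = (-14 + 273.15)^(1/3) = 6.375541
PPI_2 = (-10 + 273.15)^(1/3) = 6.408176
PPI_blend = 0.58 * 6.375541 + 0.42 * 6.408176 = 6.389248
PP_blend = 6.389248^3 - 273.15 = 260.825 - 273.15 = -12.32

-12.32 degC


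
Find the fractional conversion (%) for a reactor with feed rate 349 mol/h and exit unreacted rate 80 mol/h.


X = (F_in - F_out) / F_in * 100
Moles reacted = 349 - 80 = 269
X = 269 / 349 * 100
= 0.7708 * 100
= 77.08 %

77.08 %


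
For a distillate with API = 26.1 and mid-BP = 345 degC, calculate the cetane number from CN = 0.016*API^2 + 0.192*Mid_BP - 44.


CN = 0.016 * 26.1^2 + 0.192 * 345 - 44
CN = 10.89936 + 66.24 - 44 = 33.13936

33.13936


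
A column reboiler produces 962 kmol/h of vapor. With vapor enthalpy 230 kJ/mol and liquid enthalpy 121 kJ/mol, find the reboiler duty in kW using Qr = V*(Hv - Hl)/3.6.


Qr = 962 * (230 - 121) / 3.6 = 962 * 109 / 3.6 = 29130

29130 kW


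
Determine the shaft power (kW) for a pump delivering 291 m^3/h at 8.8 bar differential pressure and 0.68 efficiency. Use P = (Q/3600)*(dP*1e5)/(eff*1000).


Q = 291 / 3600 = 0.0808333 m^3/s
P = 0.0808333 * (8.8 * 1e5) / 0.68 / 1000 = 104.6

104.6 kW


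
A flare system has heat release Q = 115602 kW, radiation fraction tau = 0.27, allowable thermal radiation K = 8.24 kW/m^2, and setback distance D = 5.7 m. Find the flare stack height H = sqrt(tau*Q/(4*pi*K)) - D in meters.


tau*Q/(4*pi*K) = 0.27 * 115602 / (4 * pi * 8.24) = 301.434
sqrt(301.434) = 17.3619
H = 17.3619 - 5.7 = 11.66

11.66 m


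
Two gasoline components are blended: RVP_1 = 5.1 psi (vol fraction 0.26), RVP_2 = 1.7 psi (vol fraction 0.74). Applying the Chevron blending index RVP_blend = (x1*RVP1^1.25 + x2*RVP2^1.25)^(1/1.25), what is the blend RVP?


Chevron index: RVP_blend = (sum xi*RVPi^1.25)^(1/1.25)
RVP^1.25 terms: 0.26 * 5.1^1.25 + 0.74 * 1.7^1.25 = 3.42913
RVP_blend = 3.42913^(1/1.25) = 2.680

2.680 psi


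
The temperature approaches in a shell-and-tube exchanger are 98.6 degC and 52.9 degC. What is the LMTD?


LMTD = (dT1 - dT2) / ln(dT1/dT2)
= (98.6 - 52.9) / ln(98.6 / 52.9) = 45.7 / 0.622668 = 73.39

73.39 degC


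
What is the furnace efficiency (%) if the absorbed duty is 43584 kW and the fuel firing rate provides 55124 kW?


Furnace efficiency = Q_absorbed / Q_fuel * 100
= 43584 / 55124 * 100 = 79.07

79.07 %


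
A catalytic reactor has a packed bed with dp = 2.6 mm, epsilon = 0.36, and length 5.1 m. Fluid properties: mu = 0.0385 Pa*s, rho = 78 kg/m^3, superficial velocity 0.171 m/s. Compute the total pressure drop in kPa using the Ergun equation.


dp = 2.6 mm = 0.0026 m
Viscous term = 150*0.0385*0.171*(1-0.36)^2 / (0.0026^2*0.36^3) = 1282490
Inertial term = 1.75*78*0.171^2*(1-0.36) / (0.0026*0.36^3) = 21058.3
dP/L = 1282490 + 21058.3 = 1303550 Pa/m
dP = 1303550 * 5.1 / 1000 = 6648 kPa

6648 kPa


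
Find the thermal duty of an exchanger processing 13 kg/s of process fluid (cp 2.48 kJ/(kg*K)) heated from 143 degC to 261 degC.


Q = m_dot * cp * delta_T
delta_T = 261 - 143 = 118 K
Q = 13 * 2.48 * 118
= 32.24 * 118
= 3804.32 kW

3804.32 kW


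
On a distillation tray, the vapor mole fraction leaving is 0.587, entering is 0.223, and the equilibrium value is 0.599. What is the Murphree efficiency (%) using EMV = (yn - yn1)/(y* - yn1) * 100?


Murphree vapor efficiency: EMV = (y_n - y_(n-1)) / (y*_n - y_(n-1)) * 100
EMV = (0.587 - 0.223) / (0.599 - 0.223) * 100 = 0.364 / 0.376 * 100 = 96.81

96.81 %


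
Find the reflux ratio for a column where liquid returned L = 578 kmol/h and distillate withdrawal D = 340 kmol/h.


Reflux ratio definition: R = L / D (liquid returned / distillate withdrawn)
L = 578 kmol/h, D = 340 kmol/h
R = 578 / 340 = 1.700

1.700


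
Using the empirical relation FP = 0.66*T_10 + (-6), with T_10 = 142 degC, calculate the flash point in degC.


FP = 0.66 * 142 + (-6) = 87.72

87.72 degC


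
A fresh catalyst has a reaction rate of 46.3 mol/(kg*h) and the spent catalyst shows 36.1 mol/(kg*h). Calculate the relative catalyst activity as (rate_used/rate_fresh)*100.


Activity (%) = (rate_used / rate_fresh) * 100
rate_used = 36.1, rate_fresh = 46.3
= (36.1 / 46.3) * 100
= 0.7797 * 100 = 77.97

77.97 %


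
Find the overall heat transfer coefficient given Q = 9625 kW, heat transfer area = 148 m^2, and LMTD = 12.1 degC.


From Q = U*A*LMTD, U = Q / (A * LMTD)
U = 9625 / (148 * 12.1) = 9625 / 1790.8 = 5.375

5.375 kW/(m^2*K)


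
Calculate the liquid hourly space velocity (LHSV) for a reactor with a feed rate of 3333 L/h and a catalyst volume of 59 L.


LHSV = volumetric feed rate / catalyst volume
= 3333 L/h / 59 L
= 56.49 h^-1

56.49 h^-1


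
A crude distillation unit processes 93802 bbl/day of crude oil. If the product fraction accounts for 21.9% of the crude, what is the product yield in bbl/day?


Crude throughput = 93802 bbl/day
Fraction yield = 21.9%
yield = throughput * fraction / 100
yield = 93802 * 21.9 / 100 = 20542.638

20542.638 bbl/day


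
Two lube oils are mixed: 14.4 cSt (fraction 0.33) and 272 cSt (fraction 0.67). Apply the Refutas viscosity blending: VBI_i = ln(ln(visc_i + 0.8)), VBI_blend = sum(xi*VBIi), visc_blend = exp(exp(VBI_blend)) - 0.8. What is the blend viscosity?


Refutas method: VBN_i = 14.534*ln(ln(visc_i + 0.8)) + 10.975, blended linearly by mass fraction; since VBN is linear in VBI_i = ln(ln(visc_i + 0.8)) and the fractions sum to 1, blend VBI directly: visc = exp(exp(VBI_blend)) - 0.8
VBI_1 = ln(ln(14.4 + 0.8)) = 1.00111
VBI_2 = ln(ln(272 + 0.8)) = 1.72433
VBI_blend = 0.33 * 1.00111 + 0.67 * 1.72433 = 1.48567
visc_blend = exp(exp(1.48567)) - 0.8 = 82.12

82.12 cSt


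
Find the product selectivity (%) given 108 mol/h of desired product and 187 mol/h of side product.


Selectivity = desired / (desired + undesired) * 100
Total products = 108 + 187 = 295 mol/h
S = 108 / 295 * 100
= 0.3661 * 100
= 36.61 %

36.61 %


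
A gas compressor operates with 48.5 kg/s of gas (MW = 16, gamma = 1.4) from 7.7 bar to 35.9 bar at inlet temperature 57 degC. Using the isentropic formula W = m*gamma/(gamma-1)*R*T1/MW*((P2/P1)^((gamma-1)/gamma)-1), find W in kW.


Isentropic work: W = m*(gamma/(gamma-1))*(R*T1/MW)*((P2/P1)^((gamma-1)/gamma) - 1)
T1 = 57 + 273.15 = 330.15 K
Pressure ratio = 35.9 / 7.7 = 4.66234
Exponent = (1.4 - 1)/1.4 = 0.285714
(P2/P1)^exp - 1 = 4.66234^0.285714 - 1 = 0.552492
W = 48.5 * 1.4 / 0.4 * 8.314 * 330.15 / 16 * 0.552492 = 16090

16090 kW


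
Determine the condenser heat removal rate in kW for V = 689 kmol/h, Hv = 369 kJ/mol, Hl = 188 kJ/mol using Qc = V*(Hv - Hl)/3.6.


Qc = 689 * (369 - 188) / 3.6 = 689 * 181 / 3.6 = 34640

34640 kW


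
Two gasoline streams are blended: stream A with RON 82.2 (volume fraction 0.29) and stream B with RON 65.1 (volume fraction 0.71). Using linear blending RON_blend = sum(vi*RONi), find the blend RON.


Linear blending: RON_blend = sum(vi * RONi)
Contribution 1: 0.29 * 82.2 = 23.838
Contribution 2: 0.71 * 65.1 = 46.221
RON_blend = 23.838 + 46.221 = 70.059

70.059


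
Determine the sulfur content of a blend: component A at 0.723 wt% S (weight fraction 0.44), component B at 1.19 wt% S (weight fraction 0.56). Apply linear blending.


Linear sulfur blending: S_blend = x1*S1 + x2*S2
Contribution 1: 0.44 * 0.723 = 0.31812 wt%
Contribution 2: 0.56 * 1.19 = 0.6664 wt%
S_blend = 0.31812 + 0.6664 = 0.98452

0.98452 wt%


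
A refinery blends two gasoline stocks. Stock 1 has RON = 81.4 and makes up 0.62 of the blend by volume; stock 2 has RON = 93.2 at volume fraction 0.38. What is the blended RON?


Linear blending: RON_blend = sum(vi * RONi)
Contribution 1: 0.62 * 81.4 = 50.468
Contribution 2: 0.38 * 93.2 = 35.416
RON_blend = 50.468 + 35.416 = 85.884

85.884


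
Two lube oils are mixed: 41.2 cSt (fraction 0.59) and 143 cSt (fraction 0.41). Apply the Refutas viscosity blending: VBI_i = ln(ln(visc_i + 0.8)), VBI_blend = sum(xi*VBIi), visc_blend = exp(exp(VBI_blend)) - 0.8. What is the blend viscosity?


Refutas method: VBN_i = 14.534*ln(ln(visc_i + 0.8)) + 10.975, blended linearly by mass fraction; since VBN is linear in VBI_i = ln(ln(visc_i + 0.8)) and the fractions sum to 1, blend VBI directly: visc = exp(exp(VBI_blend)) - 0.8
VBI_1 = ln(ln(41.2 + 0.8)) = 1.31846
VBI_2 = ln(ln(143 + 0.8)) = 1.6031
VBI_blend = 0.59 * 1.31846 + 0.41 * 1.6031 = 1.43516
visc_blend = exp(exp(1.43516)) - 0.8 = 65.91

65.91 cSt


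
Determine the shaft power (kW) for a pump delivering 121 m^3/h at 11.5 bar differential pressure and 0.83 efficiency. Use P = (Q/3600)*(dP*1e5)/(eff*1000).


Q = 121 / 3600 = 0.0336111 m^3/s
P = 0.0336111 * (11.5 * 1e5) / 0.83 / 1000 = 46.57

46.57 kW


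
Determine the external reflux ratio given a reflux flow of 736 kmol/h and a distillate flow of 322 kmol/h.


Reflux ratio definition: R = L / D (liquid returned / distillate withdrawn)
L = 736 kmol/h, D = 322 kmol/h
R = 736 / 322 = 2.286

2.286


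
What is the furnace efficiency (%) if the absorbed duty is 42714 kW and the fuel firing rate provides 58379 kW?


Furnace efficiency = Q_absorbed / Q_fuel * 100
= 42714 / 58379 * 100 = 73.17

73.17 %


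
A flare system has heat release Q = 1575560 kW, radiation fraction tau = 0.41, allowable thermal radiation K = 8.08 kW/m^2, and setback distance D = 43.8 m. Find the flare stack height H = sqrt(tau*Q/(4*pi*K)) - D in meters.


tau*Q/(4*pi*K) = 0.41 * 1575560 / (4 * pi * 8.08) = 6362.06
sqrt(6362.06) = 79.7625
H = 79.7625 - 43.8 = 35.96

35.96 m


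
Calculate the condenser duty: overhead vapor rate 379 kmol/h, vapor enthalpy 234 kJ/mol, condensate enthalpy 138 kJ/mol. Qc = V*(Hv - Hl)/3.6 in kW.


Qc = 379 * (234 - 138) / 3.6 = 379 * 96 / 3.6 = 10110

10110 kW


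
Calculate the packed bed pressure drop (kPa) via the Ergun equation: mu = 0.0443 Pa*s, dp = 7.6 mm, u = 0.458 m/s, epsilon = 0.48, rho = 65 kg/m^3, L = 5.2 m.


dp = 7.6 mm = 0.0076 m
Viscous term = 150*0.0443*0.458*(1-0.48)^2 / (0.0076^2*0.48^3) = 128830
Inertial term = 1.75*65*0.458^2*(1-0.48) / (0.0076*0.48^3) = 14762.1
dP/L = 128830 + 14762.1 = 143592 Pa/m
dP = 143592 * 5.2 / 1000 = 746.7 kPa

746.7 kPa


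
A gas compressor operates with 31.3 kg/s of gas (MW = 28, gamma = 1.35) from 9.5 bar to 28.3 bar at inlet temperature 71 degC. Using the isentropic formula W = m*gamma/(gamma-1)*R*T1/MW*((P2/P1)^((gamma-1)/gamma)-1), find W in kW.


Isentropic work: W = m*(gamma/(gamma-1))*(R*T1/MW)*((P2/P1)^((gamma-1)/gamma) - 1)
T1 = 71 + 273.15 = 344.15 K
Pressure ratio = 28.3 / 9.5 = 2.97895
Exponent = (1.35 - 1)/1.35 = 0.259259
(P2/P1)^exp - 1 = 2.97895^0.259259 - 1 = 0.327105
W = 31.3 * 1.35 / 0.35 * 8.314 * 344.15 / 28 * 0.327105 = 4035

4035 kW


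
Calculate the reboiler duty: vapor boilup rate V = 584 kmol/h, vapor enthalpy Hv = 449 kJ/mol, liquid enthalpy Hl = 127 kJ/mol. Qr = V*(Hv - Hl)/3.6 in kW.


Qr = 584 * (449 - 127) / 3.6 = 584 * 322 / 3.6 = 52240

52240 kW


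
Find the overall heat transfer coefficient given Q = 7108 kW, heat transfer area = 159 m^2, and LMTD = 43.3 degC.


From Q = U*A*LMTD, U = Q / (A * LMTD)
U = 7108 / (159 * 43.3) = 7108 / 6884.7 = 1.032

1.032 kW/(m^2*K)


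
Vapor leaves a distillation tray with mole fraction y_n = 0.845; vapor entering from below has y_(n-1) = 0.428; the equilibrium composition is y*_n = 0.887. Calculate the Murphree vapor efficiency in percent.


Murphree vapor efficiency: EMV = (y_n - y_(n-1)) / (y*_n - y_(n-1)) * 100
EMV = (0.845 - 0.428) / (0.887 - 0.428) * 100 = 0.417 / 0.459 * 100 = 90.85

90.85 %


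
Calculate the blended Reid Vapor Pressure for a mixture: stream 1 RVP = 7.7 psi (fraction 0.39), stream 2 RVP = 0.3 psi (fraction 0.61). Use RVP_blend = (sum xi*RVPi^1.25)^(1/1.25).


Chevron index: RVP_blend = (sum xi*RVPi^1.25)^(1/1.25)
RVP^1.25 terms: 0.39 * 7.7^1.25 + 0.61 * 0.3^1.25 = 5.13783
RVP_blend = 5.13783^(1/1.25) = 3.704

3.704 psi


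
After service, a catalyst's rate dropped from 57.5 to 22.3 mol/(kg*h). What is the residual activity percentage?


Activity (%) = (rate_used / rate_fresh) * 100
rate_used = 22.3, rate_fresh = 57.5
= (22.3 / 57.5) * 100
= 0.3878 * 100 = 38.78

38.78 %


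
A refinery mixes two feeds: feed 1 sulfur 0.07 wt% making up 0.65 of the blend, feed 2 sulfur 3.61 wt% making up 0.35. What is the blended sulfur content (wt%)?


Linear sulfur blending: S_blend = x1*S1 + x2*S2
Contribution 1: 0.65 * 0.07 = 0.0455 wt%
Contribution 2: 0.35 * 3.61 = 1.2635 wt%
S_blend = 0.0455 + 1.2635 = 1.309

1.309 wt%


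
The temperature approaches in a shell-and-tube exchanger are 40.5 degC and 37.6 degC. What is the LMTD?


LMTD = (dT1 - dT2) / ln(dT1/dT2)
= (40.5 - 37.6) / ln(40.5 / 37.6) = 2.9 / 0.0742979 = 39.03

39.03 degC


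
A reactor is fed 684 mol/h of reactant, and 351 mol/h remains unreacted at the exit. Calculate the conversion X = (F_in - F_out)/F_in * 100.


X = (F_in - F_out) / F_in * 100
Moles reacted = 684 - 351 = 333
X = 333 / 684 * 100
= 0.4868 * 100
= 48.68 %

48.68 %


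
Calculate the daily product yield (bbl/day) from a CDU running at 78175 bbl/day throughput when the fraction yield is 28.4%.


Crude throughput = 78175 bbl/day
Fraction yield = 28.4%
yield = throughput * fraction / 100
yield = 78175 * 28.4 / 100 = 22201.7

22201.7 bbl/day


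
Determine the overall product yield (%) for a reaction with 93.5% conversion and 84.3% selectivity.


Overall yield = conversion (%) * selectivity (%) / 100
Conversion = 93.5%, Selectivity = 84.3%
Y = 93.5 * 84.3 / 100
= 78.8205 %

78.8205 %


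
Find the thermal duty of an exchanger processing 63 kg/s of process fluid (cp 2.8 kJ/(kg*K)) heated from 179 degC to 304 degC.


Q = m_dot * cp * delta_T
delta_T = 304 - 179 = 125 K
Q = 63 * 2.8 * 125
= 176.4 * 125
= 22050 kW

22050 kW


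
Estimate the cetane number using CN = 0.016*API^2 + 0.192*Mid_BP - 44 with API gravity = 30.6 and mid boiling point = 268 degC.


CN = 0.016 * 30.6^2 + 0.192 * 268 - 44
CN = 14.98176 + 51.456 - 44 = 22.43776

22.43776


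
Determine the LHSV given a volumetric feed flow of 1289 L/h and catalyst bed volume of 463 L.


LHSV = volumetric feed rate / catalyst volume
= 1289 L/h / 463 L
= 2.784 h^-1

2.784 h^-1


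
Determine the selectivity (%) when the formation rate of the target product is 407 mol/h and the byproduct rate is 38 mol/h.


Selectivity = desired / (desired + undesired) * 100
Total products = 407 + 38 = 445 mol/h
S = 407 / 445 * 100
= 0.9146 * 100
= 91.46 %

91.46 %


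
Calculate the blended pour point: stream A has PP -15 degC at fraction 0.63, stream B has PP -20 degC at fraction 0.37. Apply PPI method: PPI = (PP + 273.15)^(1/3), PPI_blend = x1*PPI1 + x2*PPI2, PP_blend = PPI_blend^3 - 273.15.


PPI_1 = (-15 + 273.15)^(1/3) = 6.36733
PPI_2 = (-20 + 273.15)^(1/3) = 6.325953
PPI_blend = 0.63 * 6.36733 + 0.37 * 6.325953 = 6.352021
PP_blend = 6.352021^3 - 273.15 = 256.2924 - 273.15 = -16.86

-16.86 degC


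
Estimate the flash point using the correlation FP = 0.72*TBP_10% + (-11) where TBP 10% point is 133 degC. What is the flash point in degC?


FP = 0.72 * 133 + (-11) = 84.76

84.76 degC


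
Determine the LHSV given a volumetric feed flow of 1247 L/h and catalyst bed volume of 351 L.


LHSV = volumetric feed rate / catalyst volume
= 1247 L/h / 351 L
= 3.553 h^-1

3.553 h^-1


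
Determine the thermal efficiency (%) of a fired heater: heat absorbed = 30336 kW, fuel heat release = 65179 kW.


Furnace efficiency = Q_absorbed / Q_fuel * 100
= 30336 / 65179 * 100 = 46.54

46.54 %


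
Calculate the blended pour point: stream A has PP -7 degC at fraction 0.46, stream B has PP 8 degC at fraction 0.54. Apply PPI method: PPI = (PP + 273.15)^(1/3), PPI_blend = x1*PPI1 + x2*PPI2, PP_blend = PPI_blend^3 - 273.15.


PPI_1 = (-7 + 273.15)^(1/3) = 6.432436
PPI_2 = (8 + 273.15)^(1/3) = 6.551077
PPI_blend = 0.46 * 6.432436 + 0.54 * 6.551077 = 6.496502
PP_blend = 6.496502^3 - 273.15 = 274.1819 - 273.15 = 1.03

1.03 degC


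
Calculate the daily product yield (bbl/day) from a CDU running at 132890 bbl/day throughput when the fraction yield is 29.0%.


Crude throughput = 132890 bbl/day
Fraction yield = 29.0%
yield = throughput * fraction / 100
yield = 132890 * 29.0 / 100 = 38538.1

38538.1 bbl/day


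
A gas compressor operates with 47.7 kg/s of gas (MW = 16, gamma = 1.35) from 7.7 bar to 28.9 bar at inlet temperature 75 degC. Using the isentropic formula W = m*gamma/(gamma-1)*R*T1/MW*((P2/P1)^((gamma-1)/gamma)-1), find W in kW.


Isentropic work: W = m*(gamma/(gamma-1))*(R*T1/MW)*((P2/P1)^((gamma-1)/gamma) - 1)
T1 = 75 + 273.15 = 348.15 K
Pressure ratio = 28.9 / 7.7 = 3.75325
Exponent = (1.35 - 1)/1.35 = 0.259259
(P2/P1)^exp - 1 = 3.75325^0.259259 - 1 = 0.40903
W = 47.7 * 1.35 / 0.35 * 8.314 * 348.15 / 16 * 0.40903 = 13610

13610 kW


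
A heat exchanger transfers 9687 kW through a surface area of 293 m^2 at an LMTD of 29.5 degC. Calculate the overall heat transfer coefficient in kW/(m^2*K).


From Q = U*A*LMTD, U = Q / (A * LMTD)
U = 9687 / (293 * 29.5) = 9687 / 8643.5 = 1.121

1.121 kW/(m^2*K)


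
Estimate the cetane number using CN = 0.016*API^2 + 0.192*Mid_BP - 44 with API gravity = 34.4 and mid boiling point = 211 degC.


CN = 0.016 * 34.4^2 + 0.192 * 211 - 44
CN = 18.93376 + 40.512 - 44 = 15.44576

15.44576


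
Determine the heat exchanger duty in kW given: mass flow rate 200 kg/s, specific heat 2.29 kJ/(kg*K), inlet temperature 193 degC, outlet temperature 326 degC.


Q = m_dot * cp * delta_T
delta_T = 326 - 193 = 133 K
Q = 200 * 2.29 * 133
= 458 * 133
= 60914 kW

60914 kW


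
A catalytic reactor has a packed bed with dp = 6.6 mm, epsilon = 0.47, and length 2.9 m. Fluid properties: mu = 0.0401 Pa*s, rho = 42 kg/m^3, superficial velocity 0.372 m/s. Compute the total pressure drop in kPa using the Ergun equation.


dp = 6.6 mm = 0.0066 m
Viscous term = 150*0.0401*0.372*(1-0.47)^2 / (0.0066^2*0.47^3) = 138979
Inertial term = 1.75*42*0.372^2*(1-0.47) / (0.0066*0.47^3) = 7867.04
dP/L = 138979 + 7867.04 = 146846 Pa/m
dP = 146846 * 2.9 / 1000 = 425.9 kPa

425.9 kPa


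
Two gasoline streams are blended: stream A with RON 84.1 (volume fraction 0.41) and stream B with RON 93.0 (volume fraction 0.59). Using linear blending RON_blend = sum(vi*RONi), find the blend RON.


Linear blending: RON_blend = sum(vi * RONi)
Contribution 1: 0.41 * 84.1 = 34.481
Contribution 2: 0.59 * 93.0 = 54.87
RON_blend = 34.481 + 54.87 = 89.351

89.351


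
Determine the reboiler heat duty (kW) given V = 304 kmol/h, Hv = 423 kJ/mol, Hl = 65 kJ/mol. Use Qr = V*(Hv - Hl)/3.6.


Qr = 304 * (423 - 65) / 3.6 = 304 * 358 / 3.6 = 30230

30230 kW


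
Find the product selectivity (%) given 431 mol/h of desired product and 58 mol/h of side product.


Selectivity = desired / (desired + undesired) * 100
Total products = 431 + 58 = 489 mol/h
S = 431 / 489 * 100
= 0.8814 * 100
= 88.14 %

88.14 %


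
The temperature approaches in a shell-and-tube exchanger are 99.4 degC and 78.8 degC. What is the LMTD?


LMTD = (dT1 - dT2) / ln(dT1/dT2)
= (99.4 - 78.8) / ln(99.4 / 78.8) = 20.6 / 0.232239 = 88.70

88.70 degC


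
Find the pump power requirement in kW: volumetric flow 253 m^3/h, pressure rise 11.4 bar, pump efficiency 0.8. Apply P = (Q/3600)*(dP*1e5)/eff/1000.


Q = 253 / 3600 = 0.0702778 m^3/s
P = 0.0702778 * (11.4 * 1e5) / 0.8 / 1000 = 100.1

100.1 kW


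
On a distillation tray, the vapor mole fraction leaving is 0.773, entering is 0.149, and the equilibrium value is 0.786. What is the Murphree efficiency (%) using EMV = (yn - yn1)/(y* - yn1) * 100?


Murphree vapor efficiency: EMV = (y_n - y_(n-1)) / (y*_n - y_(n-1)) * 100
EMV = (0.773 - 0.149) / (0.786 - 0.149) * 100 = 0.624 / 0.637 * 100 = 97.96

97.96 %


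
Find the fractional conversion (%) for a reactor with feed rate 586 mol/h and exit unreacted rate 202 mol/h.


X = (F_in - F_out) / F_in * 100
Moles reacted = 586 - 202 = 384
X = 384 / 586 * 100
= 0.6553 * 100
= 65.53 %

65.53 %


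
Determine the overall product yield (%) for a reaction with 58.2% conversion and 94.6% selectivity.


Overall yield = conversion (%) * selectivity (%) / 100
Conversion = 58.2%, Selectivity = 94.6%
Y = 58.2 * 94.6 / 100
= 55.0572 %

55.0572 %


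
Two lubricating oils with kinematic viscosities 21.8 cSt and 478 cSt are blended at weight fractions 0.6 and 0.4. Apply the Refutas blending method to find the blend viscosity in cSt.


Refutas method: VBN_i = 14.534*ln(ln(visc_i + 0.8)) + 10.975, blended linearly by mass fraction; since VBN is linear in VBI_i = ln(ln(visc_i + 0.8)) and the fractions sum to 1, blend VBI directly: visc = exp(exp(VBI_blend)) - 0.8
VBI_1 = ln(ln(21.8 + 0.8)) = 1.13718
VBI_2 = ln(ln(478 + 0.8)) = 1.81991
VBI_blend = 0.6 * 1.13718 + 0.4 * 1.81991 = 1.41027
visc_blend = exp(exp(1.41027)) - 0.8 = 59.36

59.36 cSt


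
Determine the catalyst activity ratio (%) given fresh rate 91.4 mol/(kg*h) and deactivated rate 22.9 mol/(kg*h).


Activity (%) = (rate_used / rate_fresh) * 100
rate_used = 22.9, rate_fresh = 91.4
= (22.9 / 91.4) * 100
= 0.2505 * 100 = 25.05

25.05 %


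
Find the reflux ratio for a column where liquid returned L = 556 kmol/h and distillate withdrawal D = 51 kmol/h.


Reflux ratio definition: R = L / D (liquid returned / distillate withdrawn)
L = 556 kmol/h, D = 51 kmol/h
R = 556 / 51 = 10.90

10.90


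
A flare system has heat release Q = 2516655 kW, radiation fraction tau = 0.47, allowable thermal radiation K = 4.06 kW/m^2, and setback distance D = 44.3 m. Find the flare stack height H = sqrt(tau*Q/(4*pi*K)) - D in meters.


tau*Q/(4*pi*K) = 0.47 * 2516655 / (4 * pi * 4.06) = 23183.9
sqrt(23183.9) = 152.263
H = 152.263 - 44.3 = 108.0

108.0 m


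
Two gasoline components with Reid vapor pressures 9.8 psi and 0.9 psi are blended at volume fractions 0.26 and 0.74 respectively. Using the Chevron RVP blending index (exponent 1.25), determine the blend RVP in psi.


Chevron index: RVP_blend = (sum xi*RVPi^1.25)^(1/1.25)
RVP^1.25 terms: 0.26 * 9.8^1.25 + 0.74 * 0.9^1.25 = 5.15692
RVP_blend = 5.15692^(1/1.25) = 3.715

3.715 psi


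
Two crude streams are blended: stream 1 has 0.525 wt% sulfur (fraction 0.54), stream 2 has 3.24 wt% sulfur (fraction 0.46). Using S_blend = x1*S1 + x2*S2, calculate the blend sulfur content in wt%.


Linear sulfur blending: S_blend = x1*S1 + x2*S2
Contribution 1: 0.54 * 0.525 = 0.2835 wt%
Contribution 2: 0.46 * 3.24 = 1.4904 wt%
S_blend = 0.2835 + 1.4904 = 1.7739

1.7739 wt%


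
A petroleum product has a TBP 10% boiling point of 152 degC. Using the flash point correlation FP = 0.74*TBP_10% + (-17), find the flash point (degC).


FP = 0.74 * 152 + (-17) = 95.48

95.48 degC


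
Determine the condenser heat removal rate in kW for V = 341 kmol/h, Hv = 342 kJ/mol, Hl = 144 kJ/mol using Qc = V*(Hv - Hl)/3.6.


Qc = 341 * (342 - 144) / 3.6 = 341 * 198 / 3.6 = 18760

18760 kW


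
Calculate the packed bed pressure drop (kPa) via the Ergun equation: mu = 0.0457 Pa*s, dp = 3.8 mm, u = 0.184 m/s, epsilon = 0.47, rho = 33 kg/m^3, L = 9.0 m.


dp = 3.8 mm = 0.0038 m
Viscous term = 150*0.0457*0.184*(1-0.47)^2 / (0.0038^2*0.47^3) = 236329
Inertial term = 1.75*33*0.184^2*(1-0.47) / (0.0038*0.47^3) = 2626.55
dP/L = 236329 + 2626.55 = 238956 Pa/m
dP = 238956 * 9.0 / 1000 = 2151 kPa

2151 kPa


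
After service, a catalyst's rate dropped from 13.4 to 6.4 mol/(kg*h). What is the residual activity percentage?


Activity (%) = (rate_used / rate_fresh) * 100
rate_used = 6.4, rate_fresh = 13.4
= (6.4 / 13.4) * 100
= 0.4776 * 100 = 47.76

47.76 %


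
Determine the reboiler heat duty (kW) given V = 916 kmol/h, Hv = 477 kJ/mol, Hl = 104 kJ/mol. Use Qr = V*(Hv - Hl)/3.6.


Qr = 916 * (477 - 104) / 3.6 = 916 * 373 / 3.6 = 94910

94910 kW


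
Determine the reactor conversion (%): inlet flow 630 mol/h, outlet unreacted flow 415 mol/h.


X = (F_in - F_out) / F_in * 100
Moles reacted = 630 - 415 = 215
X = 215 / 630 * 100
= 0.3413 * 100
= 34.13 %

34.13 %


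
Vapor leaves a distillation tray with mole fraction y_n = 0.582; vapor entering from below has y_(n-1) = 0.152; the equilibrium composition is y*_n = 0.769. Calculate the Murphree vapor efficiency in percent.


Murphree vapor efficiency: EMV = (y_n - y_(n-1)) / (y*_n - y_(n-1)) * 100
EMV = (0.582 - 0.152) / (0.769 - 0.152) * 100 = 0.43 / 0.617 * 100 = 69.69

69.69 %


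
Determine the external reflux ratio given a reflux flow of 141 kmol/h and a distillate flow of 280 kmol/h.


Reflux ratio definition: R = L / D (liquid returned / distillate withdrawn)
L = 141 kmol/h, D = 280 kmol/h
R = 141 / 280 = 0.5036

0.5036


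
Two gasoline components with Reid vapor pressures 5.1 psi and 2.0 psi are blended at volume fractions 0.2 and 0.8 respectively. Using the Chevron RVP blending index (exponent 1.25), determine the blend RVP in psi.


Chevron index: RVP_blend = (sum xi*RVPi^1.25)^(1/1.25)
RVP^1.25 terms: 0.2 * 5.1^1.25 + 0.8 * 2.0^1.25 = 3.43556
RVP_blend = 3.43556^(1/1.25) = 2.684

2.684 psi


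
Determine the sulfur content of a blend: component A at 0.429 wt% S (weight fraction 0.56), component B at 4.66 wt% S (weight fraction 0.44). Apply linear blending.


Linear sulfur blending: S_blend = x1*S1 + x2*S2
Contribution 1: 0.56 * 0.429 = 0.24024 wt%
Contribution 2: 0.44 * 4.66 = 2.0504 wt%
S_blend = 0.24024 + 2.0504 = 2.29064

2.29064 wt%


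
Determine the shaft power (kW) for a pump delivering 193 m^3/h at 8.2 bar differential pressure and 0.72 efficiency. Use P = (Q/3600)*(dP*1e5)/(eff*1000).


Q = 193 / 3600 = 0.0536111 m^3/s
P = 0.0536111 * (8.2 * 1e5) / 0.72 / 1000 = 61.06

61.06 kW


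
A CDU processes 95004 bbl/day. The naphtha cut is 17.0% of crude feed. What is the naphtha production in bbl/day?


Crude throughput = 95004 bbl/day
Fraction yield = 17.0%
yield = throughput * fraction / 100
yield = 95004 * 17.0 / 100 = 16150.68

16150.68 bbl/day


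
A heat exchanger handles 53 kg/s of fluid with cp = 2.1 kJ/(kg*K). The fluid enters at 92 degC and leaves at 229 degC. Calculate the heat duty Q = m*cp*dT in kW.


Q = m_dot * cp * delta_T
delta_T = 229 - 92 = 137 K
Q = 53 * 2.1 * 137
= 111.3 * 137
= 15248.1 kW

15248.1 kW


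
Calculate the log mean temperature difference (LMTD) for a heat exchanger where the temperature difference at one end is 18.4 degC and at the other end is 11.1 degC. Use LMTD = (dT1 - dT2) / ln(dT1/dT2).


LMTD = (dT1 - dT2) / ln(dT1/dT2)
= (18.4 - 11.1) / ln(18.4 / 11.1) = 7.3 / 0.505406 = 14.44

14.44 degC


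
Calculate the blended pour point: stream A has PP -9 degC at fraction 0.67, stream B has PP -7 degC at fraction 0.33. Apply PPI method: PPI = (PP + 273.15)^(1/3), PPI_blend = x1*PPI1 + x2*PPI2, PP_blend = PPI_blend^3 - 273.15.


PPI_1 = (-9 + 273.15)^(1/3) = 6.416283
PPI_2 = (-7 + 273.15)^(1/3) = 6.432436
PPI_blend = 0.67 * 6.416283 + 0.33 * 6.432436 = 6.421613
PP_blend = 6.421613^3 - 273.15 = 264.8088 - 273.15 = -8.34

-8.34 degC


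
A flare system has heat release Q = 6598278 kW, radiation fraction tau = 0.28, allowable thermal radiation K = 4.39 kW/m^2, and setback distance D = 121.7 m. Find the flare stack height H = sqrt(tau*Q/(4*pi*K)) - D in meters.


tau*Q/(4*pi*K) = 0.28 * 6598278 / (4 * pi * 4.39) = 33489.9
sqrt(33489.9) = 183.002
H = 183.002 - 121.7 = 61.30

61.30 m


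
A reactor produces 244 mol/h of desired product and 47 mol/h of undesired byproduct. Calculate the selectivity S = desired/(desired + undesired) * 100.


Selectivity = desired / (desired + undesired) * 100
Total products = 244 + 47 = 291 mol/h
S = 244 / 291 * 100
= 0.8385 * 100
= 83.85 %

83.85 %


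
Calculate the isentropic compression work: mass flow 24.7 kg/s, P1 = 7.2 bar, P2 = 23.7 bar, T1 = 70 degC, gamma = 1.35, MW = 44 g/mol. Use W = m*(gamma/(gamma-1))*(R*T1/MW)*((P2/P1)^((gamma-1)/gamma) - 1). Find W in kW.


Isentropic work: W = m*(gamma/(gamma-1))*(R*T1/MW)*((P2/P1)^((gamma-1)/gamma) - 1)
T1 = 70 + 273.15 = 343.15 K
Pressure ratio = 23.7 / 7.2 = 3.29167
Exponent = (1.35 - 1)/1.35 = 0.259259
(P2/P1)^exp - 1 = 3.29167^0.259259 - 1 = 0.361899
W = 24.7 * 1.35 / 0.35 * 8.314 * 343.15 / 44 * 0.361899 = 2236

2236 kW


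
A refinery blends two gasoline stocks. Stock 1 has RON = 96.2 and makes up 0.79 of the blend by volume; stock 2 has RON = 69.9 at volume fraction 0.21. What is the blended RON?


Linear blending: RON_blend = sum(vi * RONi)
Contribution 1: 0.79 * 96.2 = 75.998
Contribution 2: 0.21 * 69.9 = 14.679
RON_blend = 75.998 + 14.679 = 90.677

90.677


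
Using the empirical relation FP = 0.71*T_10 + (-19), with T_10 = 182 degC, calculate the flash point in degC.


FP = 0.71 * 182 + (-19) = 110.22

110.22 degC


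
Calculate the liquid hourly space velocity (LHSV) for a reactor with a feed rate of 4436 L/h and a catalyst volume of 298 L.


LHSV = volumetric feed rate / catalyst volume
= 4436 L/h / 298 L
= 14.89 h^-1

14.89 h^-1
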